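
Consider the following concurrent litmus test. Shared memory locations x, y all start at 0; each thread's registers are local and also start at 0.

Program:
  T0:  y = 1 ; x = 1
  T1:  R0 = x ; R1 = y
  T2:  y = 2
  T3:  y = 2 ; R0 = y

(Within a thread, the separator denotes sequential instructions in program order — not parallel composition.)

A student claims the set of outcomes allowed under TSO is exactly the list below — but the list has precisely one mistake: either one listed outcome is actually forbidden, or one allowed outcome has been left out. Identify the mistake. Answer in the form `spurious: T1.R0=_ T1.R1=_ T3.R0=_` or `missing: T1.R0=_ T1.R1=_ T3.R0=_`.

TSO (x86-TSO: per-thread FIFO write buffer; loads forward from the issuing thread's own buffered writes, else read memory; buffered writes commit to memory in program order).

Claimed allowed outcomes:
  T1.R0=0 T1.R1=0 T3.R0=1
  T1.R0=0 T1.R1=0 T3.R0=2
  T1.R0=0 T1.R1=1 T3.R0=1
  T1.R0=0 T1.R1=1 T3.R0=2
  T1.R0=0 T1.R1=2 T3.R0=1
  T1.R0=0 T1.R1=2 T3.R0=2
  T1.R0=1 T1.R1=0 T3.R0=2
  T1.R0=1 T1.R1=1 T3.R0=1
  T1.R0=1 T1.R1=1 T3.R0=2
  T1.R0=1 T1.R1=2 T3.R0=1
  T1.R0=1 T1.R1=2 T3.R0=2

spurious: T1.R0=1 T1.R1=0 T3.R0=2

outcome vector order: (T1.R0,T1.R1,T3.R0)
TSO (10): 0/0/1 0/0/2 0/1/1 0/1/2 0/2/1 0/2/2 1/1/1 1/1/2 1/2/1 1/2/2
claimed∖TSO = {1/0/2}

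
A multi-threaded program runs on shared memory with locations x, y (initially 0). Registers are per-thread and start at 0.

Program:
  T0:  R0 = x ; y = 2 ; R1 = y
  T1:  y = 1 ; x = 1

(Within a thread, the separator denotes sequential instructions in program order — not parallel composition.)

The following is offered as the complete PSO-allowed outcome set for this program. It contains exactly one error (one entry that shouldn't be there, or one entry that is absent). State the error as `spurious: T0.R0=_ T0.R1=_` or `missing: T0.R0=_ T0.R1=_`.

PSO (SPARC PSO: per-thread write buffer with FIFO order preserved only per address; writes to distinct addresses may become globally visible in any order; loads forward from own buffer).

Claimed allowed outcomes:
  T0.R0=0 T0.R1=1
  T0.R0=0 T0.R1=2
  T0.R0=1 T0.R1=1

outcome vector order: (T0.R0,T0.R1)
PSO (4): 01, 02, 11, 12
PSO∖claimed = {12}

missing: T0.R0=1 T0.R1=2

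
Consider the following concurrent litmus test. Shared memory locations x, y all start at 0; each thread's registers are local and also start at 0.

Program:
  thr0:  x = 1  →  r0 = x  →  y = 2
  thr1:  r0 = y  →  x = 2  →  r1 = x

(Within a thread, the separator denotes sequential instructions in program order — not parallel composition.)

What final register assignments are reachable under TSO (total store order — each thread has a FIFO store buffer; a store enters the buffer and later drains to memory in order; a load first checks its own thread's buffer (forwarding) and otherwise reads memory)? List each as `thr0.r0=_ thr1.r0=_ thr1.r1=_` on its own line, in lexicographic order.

thr0.r0=1 thr1.r0=0 thr1.r1=1
thr0.r0=1 thr1.r0=0 thr1.r1=2
thr0.r0=1 thr1.r0=2 thr1.r1=2
thr0.r0=2 thr1.r0=0 thr1.r1=2

outcome vector order: (thr0.r0,thr1.r0,thr1.r1)
|TSO outcomes| = 4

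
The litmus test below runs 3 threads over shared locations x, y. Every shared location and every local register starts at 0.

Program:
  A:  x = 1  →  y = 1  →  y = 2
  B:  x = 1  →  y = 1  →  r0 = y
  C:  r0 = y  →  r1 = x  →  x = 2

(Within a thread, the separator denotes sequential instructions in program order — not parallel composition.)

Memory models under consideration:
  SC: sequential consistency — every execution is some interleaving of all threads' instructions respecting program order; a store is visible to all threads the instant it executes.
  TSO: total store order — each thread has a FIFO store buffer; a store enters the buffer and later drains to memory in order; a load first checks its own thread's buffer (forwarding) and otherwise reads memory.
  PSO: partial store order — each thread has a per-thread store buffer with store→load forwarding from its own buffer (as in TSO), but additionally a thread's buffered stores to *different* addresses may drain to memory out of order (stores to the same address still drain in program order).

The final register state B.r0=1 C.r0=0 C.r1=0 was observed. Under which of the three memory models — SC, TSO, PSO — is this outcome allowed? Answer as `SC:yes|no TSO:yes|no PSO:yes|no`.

SC:yes TSO:yes PSO:yes

outcome vector order: (B.r0,C.r0,C.r1)
SC: 8 outcomes — {1/0/0, 1/0/1, 1/1/1, 1/2/1, 2/0/0, 2/0/1, 2/1/1, 2/2/1}
TSO: 8 outcomes — {1/0/0, 1/0/1, 1/1/1, 1/2/1, 2/0/0, 2/0/1, 2/1/1, 2/2/1}
PSO: 12 outcomes — {1/0/0, 1/0/1, 1/1/0, 1/1/1, 1/2/0, 1/2/1, 2/0/0, 2/0/1, 2/1/0, 2/1/1, 2/2/0, 2/2/1}
target 1/0/0 ∈ {SC,TSO,PSO}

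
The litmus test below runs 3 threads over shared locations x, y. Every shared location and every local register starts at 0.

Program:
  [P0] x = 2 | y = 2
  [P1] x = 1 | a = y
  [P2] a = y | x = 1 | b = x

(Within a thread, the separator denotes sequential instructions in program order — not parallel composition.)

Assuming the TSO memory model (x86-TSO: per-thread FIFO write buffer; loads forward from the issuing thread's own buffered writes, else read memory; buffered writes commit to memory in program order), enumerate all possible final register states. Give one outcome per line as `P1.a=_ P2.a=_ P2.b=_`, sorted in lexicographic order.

P1.a=0 P2.a=0 P2.b=1
P1.a=0 P2.a=0 P2.b=2
P1.a=0 P2.a=2 P2.b=1
P1.a=2 P2.a=0 P2.b=1
P1.a=2 P2.a=0 P2.b=2
P1.a=2 P2.a=2 P2.b=1

outcome vector order: (P1.a,P2.a,P2.b)
|TSO outcomes| = 6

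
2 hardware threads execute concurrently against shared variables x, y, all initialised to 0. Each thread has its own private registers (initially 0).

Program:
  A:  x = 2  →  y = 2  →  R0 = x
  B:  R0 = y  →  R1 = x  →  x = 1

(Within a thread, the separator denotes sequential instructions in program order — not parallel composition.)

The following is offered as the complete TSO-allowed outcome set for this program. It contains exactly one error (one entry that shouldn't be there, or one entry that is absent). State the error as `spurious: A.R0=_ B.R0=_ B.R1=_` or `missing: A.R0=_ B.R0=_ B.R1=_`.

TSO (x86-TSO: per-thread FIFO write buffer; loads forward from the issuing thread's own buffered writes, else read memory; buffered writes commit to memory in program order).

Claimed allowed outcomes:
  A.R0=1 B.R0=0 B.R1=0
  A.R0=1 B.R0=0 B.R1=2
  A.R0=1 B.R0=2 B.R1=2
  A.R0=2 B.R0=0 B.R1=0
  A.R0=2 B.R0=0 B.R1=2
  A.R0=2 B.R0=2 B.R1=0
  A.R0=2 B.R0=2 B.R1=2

outcome vector order: (A.R0,B.R0,B.R1)
TSO (6): 1/0/0; 1/0/2; 1/2/2; 2/0/0; 2/0/2; 2/2/2
claimed∖TSO = {2/2/0}

spurious: A.R0=2 B.R0=2 B.R1=0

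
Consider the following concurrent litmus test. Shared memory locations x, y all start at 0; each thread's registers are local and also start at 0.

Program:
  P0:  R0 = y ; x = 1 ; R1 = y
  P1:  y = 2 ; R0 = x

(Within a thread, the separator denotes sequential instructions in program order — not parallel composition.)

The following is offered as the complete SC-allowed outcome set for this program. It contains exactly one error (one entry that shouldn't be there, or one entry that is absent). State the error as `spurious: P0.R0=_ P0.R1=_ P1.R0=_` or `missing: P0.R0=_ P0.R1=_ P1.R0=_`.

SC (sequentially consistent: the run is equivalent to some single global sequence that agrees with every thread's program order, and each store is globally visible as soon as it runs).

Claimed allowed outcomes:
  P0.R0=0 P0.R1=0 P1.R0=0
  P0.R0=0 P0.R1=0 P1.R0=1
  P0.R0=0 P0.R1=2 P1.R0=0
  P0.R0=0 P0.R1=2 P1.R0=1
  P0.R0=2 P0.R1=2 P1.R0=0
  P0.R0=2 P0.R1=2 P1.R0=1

outcome vector order: (P0.R0,P0.R1,P1.R0)
under SC → <0 0 1>, <0 2 0>, <0 2 1>, <2 2 0>, <2 2 1>
claimed∖SC = {<0 0 0>}

spurious: P0.R0=0 P0.R1=0 P1.R0=0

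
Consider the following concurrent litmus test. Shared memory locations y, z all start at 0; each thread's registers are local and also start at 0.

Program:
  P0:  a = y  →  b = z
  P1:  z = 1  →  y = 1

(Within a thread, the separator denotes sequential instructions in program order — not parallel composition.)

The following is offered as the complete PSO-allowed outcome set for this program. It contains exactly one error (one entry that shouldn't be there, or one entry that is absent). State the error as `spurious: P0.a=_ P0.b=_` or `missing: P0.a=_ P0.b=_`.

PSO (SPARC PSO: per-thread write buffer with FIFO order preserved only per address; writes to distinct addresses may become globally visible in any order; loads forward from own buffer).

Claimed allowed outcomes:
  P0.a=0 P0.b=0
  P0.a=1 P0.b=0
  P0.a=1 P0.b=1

outcome vector order: (P0.a,P0.b)
PSO (4): 00, 01, 10, 11
PSO∖claimed = {01}

missing: P0.a=0 P0.b=1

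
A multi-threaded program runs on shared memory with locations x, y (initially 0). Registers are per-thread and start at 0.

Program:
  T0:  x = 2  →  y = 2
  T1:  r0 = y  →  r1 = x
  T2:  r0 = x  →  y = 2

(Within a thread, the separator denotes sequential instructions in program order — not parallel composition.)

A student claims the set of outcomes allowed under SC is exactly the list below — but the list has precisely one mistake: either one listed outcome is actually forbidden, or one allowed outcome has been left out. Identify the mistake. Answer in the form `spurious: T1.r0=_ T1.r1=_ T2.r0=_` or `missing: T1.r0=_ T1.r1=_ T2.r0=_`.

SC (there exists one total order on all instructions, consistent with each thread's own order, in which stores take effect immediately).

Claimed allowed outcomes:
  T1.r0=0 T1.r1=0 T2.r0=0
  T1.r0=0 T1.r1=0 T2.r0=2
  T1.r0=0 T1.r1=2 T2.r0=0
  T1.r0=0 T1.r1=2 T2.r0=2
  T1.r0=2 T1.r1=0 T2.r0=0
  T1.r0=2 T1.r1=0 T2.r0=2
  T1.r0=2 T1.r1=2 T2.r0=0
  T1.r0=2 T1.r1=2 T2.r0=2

outcome vector order: (T1.r0,T1.r1,T2.r0)
SC: 7 outcomes — {000; 002; 020; 022; 200; 220; 222}
claimed∖SC = {202}

spurious: T1.r0=2 T1.r1=0 T2.r0=2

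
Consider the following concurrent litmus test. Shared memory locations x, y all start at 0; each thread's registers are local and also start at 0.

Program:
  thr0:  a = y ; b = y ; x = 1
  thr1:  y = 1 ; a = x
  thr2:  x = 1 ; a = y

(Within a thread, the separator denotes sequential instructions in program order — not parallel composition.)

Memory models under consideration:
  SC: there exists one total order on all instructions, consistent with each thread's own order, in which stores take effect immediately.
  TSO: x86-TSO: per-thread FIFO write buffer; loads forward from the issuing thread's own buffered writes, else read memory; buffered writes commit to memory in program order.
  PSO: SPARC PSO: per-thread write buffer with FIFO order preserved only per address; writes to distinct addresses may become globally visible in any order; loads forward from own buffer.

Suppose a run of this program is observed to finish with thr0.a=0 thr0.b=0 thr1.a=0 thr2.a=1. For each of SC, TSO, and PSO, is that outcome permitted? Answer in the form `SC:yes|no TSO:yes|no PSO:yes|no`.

SC:yes TSO:yes PSO:yes

outcome vector order: (thr0.a,thr0.b,thr1.a,thr2.a)
SC (9): <0 0 0 1>, <0 0 1 0>, <0 0 1 1>, <0 1 0 1>, <0 1 1 0>, <0 1 1 1>, <1 1 0 1>, <1 1 1 0>, <1 1 1 1>
TSO (12): <0 0 0 0>, <0 0 0 1>, <0 0 1 0>, <0 0 1 1>, <0 1 0 0>, <0 1 0 1>, <0 1 1 0>, <0 1 1 1>, <1 1 0 0>, <1 1 0 1>, <1 1 1 0>, <1 1 1 1>
PSO (12): <0 0 0 0>, <0 0 0 1>, <0 0 1 0>, <0 0 1 1>, <0 1 0 0>, <0 1 0 1>, <0 1 1 0>, <0 1 1 1>, <1 1 0 0>, <1 1 0 1>, <1 1 1 0>, <1 1 1 1>
target <0 0 0 1> ∈ {SC,TSO,PSO}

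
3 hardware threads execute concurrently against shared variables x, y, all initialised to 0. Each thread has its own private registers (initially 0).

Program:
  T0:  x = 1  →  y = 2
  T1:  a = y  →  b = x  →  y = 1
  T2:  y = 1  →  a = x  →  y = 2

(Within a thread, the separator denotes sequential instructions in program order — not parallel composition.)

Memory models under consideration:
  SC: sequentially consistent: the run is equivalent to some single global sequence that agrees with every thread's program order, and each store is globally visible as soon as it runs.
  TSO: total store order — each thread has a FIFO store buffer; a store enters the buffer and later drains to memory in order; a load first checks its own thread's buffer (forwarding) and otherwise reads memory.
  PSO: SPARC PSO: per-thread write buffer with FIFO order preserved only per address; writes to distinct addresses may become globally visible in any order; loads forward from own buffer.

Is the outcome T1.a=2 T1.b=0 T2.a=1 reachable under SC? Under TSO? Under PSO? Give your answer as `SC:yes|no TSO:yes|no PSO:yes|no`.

SC:no TSO:no PSO:yes

outcome vector order: (T1.a,T1.b,T2.a)
SC: 11 outcomes — {(0,0,0) (0,0,1) (0,1,0) (0,1,1) (1,0,0) (1,0,1) (1,1,0) (1,1,1) (2,0,0) (2,1,0) (2,1,1)}
TSO: 11 outcomes — {(0,0,0) (0,0,1) (0,1,0) (0,1,1) (1,0,0) (1,0,1) (1,1,0) (1,1,1) (2,0,0) (2,1,0) (2,1,1)}
PSO: 12 outcomes — {(0,0,0) (0,0,1) (0,1,0) (0,1,1) (1,0,0) (1,0,1) (1,1,0) (1,1,1) (2,0,0) (2,0,1) (2,1,0) (2,1,1)}
target (2,0,1) ∈ {PSO}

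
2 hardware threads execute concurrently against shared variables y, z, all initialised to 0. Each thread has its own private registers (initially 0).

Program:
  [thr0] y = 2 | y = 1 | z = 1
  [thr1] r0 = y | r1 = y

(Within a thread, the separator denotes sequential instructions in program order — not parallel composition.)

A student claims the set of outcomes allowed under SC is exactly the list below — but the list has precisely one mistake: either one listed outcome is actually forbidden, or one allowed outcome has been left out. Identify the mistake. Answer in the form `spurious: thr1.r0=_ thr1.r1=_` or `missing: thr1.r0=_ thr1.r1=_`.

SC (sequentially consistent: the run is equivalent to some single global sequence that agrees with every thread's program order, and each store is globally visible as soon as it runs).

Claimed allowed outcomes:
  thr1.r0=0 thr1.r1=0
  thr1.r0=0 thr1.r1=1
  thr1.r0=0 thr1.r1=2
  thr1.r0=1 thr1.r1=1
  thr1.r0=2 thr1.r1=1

outcome vector order: (thr1.r0,thr1.r1)
under SC → (0,0) (0,1) (0,2) (1,1) (2,1) (2,2)
SC∖claimed = {(2,2)}

missing: thr1.r0=2 thr1.r1=2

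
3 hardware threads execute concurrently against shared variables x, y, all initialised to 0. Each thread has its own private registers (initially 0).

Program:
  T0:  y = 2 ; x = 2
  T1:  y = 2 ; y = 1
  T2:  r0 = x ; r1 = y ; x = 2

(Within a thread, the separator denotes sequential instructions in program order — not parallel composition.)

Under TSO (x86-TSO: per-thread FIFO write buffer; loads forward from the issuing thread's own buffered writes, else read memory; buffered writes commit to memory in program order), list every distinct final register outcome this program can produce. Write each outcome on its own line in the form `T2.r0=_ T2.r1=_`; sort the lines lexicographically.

T2.r0=0 T2.r1=0
T2.r0=0 T2.r1=1
T2.r0=0 T2.r1=2
T2.r0=2 T2.r1=1
T2.r0=2 T2.r1=2

outcome vector order: (T2.r0,T2.r1)
|TSO outcomes| = 5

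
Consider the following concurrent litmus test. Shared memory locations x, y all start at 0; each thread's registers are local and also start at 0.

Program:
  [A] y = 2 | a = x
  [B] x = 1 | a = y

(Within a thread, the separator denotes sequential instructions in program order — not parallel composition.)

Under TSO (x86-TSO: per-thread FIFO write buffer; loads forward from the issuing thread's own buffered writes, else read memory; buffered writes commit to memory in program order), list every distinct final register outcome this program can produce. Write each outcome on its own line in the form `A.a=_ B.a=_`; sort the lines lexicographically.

A.a=0 B.a=0
A.a=0 B.a=2
A.a=1 B.a=0
A.a=1 B.a=2

outcome vector order: (A.a,B.a)
|TSO outcomes| = 4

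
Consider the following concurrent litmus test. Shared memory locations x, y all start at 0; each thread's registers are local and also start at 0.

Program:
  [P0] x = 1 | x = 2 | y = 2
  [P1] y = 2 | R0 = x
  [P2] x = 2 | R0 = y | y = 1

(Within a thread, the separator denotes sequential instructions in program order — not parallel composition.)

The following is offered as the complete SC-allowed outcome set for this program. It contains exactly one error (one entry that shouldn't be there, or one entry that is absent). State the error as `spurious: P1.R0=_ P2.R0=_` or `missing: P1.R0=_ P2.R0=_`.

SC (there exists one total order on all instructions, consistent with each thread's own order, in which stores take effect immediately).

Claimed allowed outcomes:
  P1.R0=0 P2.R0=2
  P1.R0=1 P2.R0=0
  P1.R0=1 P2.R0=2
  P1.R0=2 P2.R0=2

outcome vector order: (P1.R0,P2.R0)
SC: 5 outcomes — {02; 10; 12; 20; 22}
SC∖claimed = {20}

missing: P1.R0=2 P2.R0=0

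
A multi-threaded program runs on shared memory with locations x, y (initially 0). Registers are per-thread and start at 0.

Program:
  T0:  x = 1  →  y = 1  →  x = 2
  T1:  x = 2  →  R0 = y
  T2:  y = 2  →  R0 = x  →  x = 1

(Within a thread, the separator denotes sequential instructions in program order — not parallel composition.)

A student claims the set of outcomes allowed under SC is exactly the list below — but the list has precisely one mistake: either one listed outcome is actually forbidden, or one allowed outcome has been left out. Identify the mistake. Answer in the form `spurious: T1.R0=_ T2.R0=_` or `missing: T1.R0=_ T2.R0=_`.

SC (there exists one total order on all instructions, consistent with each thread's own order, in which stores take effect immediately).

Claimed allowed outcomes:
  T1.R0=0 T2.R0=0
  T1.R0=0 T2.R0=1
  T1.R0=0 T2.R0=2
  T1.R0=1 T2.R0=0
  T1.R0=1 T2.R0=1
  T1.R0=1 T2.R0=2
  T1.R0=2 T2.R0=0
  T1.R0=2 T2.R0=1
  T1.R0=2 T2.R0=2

outcome vector order: (T1.R0,T2.R0)
SC: 8 outcomes — {<0 1> <0 2> <1 0> <1 1> <1 2> <2 0> <2 1> <2 2>}
claimed∖SC = {<0 0>}

spurious: T1.R0=0 T2.R0=0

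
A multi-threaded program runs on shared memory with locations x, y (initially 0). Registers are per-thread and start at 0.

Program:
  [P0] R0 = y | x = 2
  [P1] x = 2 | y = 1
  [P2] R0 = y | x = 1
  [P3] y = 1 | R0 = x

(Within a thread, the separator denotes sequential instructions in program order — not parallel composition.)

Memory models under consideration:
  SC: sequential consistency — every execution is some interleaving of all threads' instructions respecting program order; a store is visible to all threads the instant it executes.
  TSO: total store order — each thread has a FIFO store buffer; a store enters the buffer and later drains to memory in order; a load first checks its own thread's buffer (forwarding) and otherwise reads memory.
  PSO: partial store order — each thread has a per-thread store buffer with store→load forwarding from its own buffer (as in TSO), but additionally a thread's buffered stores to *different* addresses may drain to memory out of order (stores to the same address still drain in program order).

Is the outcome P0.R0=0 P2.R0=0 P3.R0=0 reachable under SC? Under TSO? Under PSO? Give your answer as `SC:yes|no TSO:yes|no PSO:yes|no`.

SC:yes TSO:yes PSO:yes

outcome vector order: (P0.R0,P2.R0,P3.R0)
SC: 12 outcomes — {000, 001, 002, 010, 011, 012, 100, 101, 102, 110, 111, 112}
TSO: 12 outcomes — {000, 001, 002, 010, 011, 012, 100, 101, 102, 110, 111, 112}
PSO: 12 outcomes — {000, 001, 002, 010, 011, 012, 100, 101, 102, 110, 111, 112}
target 000 ∈ {SC,TSO,PSO}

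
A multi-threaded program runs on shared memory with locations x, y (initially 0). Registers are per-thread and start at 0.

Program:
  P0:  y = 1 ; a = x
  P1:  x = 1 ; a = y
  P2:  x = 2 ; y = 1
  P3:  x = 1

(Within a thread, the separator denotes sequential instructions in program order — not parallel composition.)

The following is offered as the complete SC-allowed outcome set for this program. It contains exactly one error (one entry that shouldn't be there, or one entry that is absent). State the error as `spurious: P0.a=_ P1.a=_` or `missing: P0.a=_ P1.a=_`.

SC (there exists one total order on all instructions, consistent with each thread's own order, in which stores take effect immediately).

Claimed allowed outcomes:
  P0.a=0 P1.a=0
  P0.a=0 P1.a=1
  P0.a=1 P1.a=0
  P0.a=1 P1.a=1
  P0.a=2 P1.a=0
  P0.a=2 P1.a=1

outcome vector order: (P0.a,P1.a)
SC (5): (0,1), (1,0), (1,1), (2,0), (2,1)
claimed∖SC = {(0,0)}

spurious: P0.a=0 P1.a=0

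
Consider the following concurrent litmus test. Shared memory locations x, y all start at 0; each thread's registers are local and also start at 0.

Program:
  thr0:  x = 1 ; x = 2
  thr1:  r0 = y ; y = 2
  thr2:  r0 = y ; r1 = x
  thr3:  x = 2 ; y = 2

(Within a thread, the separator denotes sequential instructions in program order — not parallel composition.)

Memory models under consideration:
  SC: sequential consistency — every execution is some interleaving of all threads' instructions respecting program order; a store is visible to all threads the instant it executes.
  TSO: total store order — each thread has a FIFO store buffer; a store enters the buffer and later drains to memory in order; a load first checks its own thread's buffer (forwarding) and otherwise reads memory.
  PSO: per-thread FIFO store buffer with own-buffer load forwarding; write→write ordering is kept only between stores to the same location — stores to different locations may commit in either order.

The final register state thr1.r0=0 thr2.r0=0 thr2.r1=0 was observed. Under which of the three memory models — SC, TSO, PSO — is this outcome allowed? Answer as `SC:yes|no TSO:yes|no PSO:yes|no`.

SC:yes TSO:yes PSO:yes

outcome vector order: (thr1.r0,thr2.r0,thr2.r1)
SC (11): (0,0,0), (0,0,1), (0,0,2), (0,2,0), (0,2,1), (0,2,2), (2,0,0), (2,0,1), (2,0,2), (2,2,1), (2,2,2)
TSO (11): (0,0,0), (0,0,1), (0,0,2), (0,2,0), (0,2,1), (0,2,2), (2,0,0), (2,0,1), (2,0,2), (2,2,1), (2,2,2)
PSO (12): (0,0,0), (0,0,1), (0,0,2), (0,2,0), (0,2,1), (0,2,2), (2,0,0), (2,0,1), (2,0,2), (2,2,0), (2,2,1), (2,2,2)
target (0,0,0) ∈ {SC,TSO,PSO}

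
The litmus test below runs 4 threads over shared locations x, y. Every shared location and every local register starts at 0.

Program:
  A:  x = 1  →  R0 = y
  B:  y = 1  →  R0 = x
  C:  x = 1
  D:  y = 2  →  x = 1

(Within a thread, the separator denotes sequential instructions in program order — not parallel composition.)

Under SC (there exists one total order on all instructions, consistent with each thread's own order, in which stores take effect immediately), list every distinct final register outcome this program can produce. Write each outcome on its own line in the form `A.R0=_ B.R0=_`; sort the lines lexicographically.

A.R0=0 B.R0=1
A.R0=1 B.R0=0
A.R0=1 B.R0=1
A.R0=2 B.R0=0
A.R0=2 B.R0=1

outcome vector order: (A.R0,B.R0)
|SC outcomes| = 5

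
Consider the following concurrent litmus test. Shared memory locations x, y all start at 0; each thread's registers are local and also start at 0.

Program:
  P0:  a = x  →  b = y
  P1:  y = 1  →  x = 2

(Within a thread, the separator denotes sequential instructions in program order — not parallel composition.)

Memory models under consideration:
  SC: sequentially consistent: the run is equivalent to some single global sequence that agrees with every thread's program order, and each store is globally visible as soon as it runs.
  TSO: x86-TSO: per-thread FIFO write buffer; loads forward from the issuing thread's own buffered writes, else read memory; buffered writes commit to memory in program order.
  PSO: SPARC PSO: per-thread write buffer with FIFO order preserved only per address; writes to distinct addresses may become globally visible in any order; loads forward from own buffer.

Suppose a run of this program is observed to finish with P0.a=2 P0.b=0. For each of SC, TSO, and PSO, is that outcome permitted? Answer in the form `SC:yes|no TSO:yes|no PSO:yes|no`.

outcome vector order: (P0.a,P0.b)
SC (3): (0,0) (0,1) (2,1)
TSO (3): (0,0) (0,1) (2,1)
PSO (4): (0,0) (0,1) (2,0) (2,1)
target (2,0) ∈ {PSO}

SC:no TSO:no PSO:yes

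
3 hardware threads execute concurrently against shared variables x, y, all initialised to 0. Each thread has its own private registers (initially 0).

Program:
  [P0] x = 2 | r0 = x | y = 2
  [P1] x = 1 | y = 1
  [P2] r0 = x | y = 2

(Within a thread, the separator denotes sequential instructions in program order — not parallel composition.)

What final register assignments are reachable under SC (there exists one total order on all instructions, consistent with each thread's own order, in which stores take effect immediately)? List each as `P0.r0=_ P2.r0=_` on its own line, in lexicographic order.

outcome vector order: (P0.r0,P2.r0)
|SC outcomes| = 6

P0.r0=1 P2.r0=0
P0.r0=1 P2.r0=1
P0.r0=1 P2.r0=2
P0.r0=2 P2.r0=0
P0.r0=2 P2.r0=1
P0.r0=2 P2.r0=2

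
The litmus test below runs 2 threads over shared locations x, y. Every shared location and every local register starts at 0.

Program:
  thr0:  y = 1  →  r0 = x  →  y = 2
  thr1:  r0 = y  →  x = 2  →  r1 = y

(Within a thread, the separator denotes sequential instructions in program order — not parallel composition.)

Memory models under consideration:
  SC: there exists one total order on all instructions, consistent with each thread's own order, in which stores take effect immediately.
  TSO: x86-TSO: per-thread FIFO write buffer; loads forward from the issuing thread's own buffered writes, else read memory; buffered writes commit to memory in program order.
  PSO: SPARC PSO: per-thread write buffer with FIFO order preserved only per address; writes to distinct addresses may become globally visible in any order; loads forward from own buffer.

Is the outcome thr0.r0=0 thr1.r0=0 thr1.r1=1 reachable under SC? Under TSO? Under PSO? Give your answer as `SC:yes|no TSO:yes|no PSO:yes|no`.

SC:yes TSO:yes PSO:yes

outcome vector order: (thr0.r0,thr1.r0,thr1.r1)
[SC] allowed = {<0 0 1>; <0 0 2>; <0 1 1>; <0 1 2>; <0 2 2>; <2 0 0>; <2 0 1>; <2 0 2>; <2 1 1>; <2 1 2>}
[TSO] allowed = {<0 0 0>; <0 0 1>; <0 0 2>; <0 1 1>; <0 1 2>; <0 2 2>; <2 0 0>; <2 0 1>; <2 0 2>; <2 1 1>; <2 1 2>}
[PSO] allowed = {<0 0 0>; <0 0 1>; <0 0 2>; <0 1 1>; <0 1 2>; <0 2 2>; <2 0 0>; <2 0 1>; <2 0 2>; <2 1 1>; <2 1 2>}
target <0 0 1> ∈ {SC,TSO,PSO}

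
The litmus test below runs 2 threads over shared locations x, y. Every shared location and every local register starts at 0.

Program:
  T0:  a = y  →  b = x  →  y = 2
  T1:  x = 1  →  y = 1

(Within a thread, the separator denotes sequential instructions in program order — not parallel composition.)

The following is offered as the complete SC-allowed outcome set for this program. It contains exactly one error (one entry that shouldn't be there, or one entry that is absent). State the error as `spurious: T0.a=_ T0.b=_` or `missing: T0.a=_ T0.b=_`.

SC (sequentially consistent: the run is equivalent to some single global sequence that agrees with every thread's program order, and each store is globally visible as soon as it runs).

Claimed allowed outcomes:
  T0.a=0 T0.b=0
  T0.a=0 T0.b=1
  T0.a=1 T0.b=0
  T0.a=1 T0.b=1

spurious: T0.a=1 T0.b=0

outcome vector order: (T0.a,T0.b)
SC (3): 00, 01, 11
claimed∖SC = {10}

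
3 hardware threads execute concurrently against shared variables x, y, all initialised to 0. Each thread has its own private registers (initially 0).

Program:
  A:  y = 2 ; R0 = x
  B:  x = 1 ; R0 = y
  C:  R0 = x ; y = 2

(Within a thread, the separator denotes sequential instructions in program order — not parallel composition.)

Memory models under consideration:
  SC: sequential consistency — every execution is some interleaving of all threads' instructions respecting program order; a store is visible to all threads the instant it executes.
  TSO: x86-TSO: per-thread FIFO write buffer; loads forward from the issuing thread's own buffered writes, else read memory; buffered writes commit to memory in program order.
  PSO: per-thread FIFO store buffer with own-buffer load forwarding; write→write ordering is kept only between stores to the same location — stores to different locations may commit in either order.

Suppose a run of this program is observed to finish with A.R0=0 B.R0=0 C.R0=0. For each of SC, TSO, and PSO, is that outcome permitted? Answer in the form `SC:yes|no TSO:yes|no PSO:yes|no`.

SC:no TSO:yes PSO:yes

outcome vector order: (A.R0,B.R0,C.R0)
SC (6): <0 2 0>; <0 2 1>; <1 0 0>; <1 0 1>; <1 2 0>; <1 2 1>
TSO (8): <0 0 0>; <0 0 1>; <0 2 0>; <0 2 1>; <1 0 0>; <1 0 1>; <1 2 0>; <1 2 1>
PSO (8): <0 0 0>; <0 0 1>; <0 2 0>; <0 2 1>; <1 0 0>; <1 0 1>; <1 2 0>; <1 2 1>
target <0 0 0> ∈ {TSO,PSO}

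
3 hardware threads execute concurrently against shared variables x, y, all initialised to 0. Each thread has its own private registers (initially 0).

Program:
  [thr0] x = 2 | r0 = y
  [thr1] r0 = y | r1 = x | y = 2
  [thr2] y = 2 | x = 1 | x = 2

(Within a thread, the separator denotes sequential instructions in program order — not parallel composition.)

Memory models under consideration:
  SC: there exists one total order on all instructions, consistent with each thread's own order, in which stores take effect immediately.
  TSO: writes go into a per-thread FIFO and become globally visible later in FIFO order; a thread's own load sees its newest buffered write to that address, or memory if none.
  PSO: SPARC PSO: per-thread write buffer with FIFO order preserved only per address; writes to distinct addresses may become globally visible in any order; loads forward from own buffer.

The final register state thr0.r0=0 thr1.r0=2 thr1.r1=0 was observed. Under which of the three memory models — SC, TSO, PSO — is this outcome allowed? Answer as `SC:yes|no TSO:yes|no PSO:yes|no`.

SC:no TSO:yes PSO:yes

outcome vector order: (thr0.r0,thr1.r0,thr1.r1)
SC (11): 000, 001, 002, 021, 022, 200, 201, 202, 220, 221, 222
TSO (12): 000, 001, 002, 020, 021, 022, 200, 201, 202, 220, 221, 222
PSO (12): 000, 001, 002, 020, 021, 022, 200, 201, 202, 220, 221, 222
target 020 ∈ {TSO,PSO}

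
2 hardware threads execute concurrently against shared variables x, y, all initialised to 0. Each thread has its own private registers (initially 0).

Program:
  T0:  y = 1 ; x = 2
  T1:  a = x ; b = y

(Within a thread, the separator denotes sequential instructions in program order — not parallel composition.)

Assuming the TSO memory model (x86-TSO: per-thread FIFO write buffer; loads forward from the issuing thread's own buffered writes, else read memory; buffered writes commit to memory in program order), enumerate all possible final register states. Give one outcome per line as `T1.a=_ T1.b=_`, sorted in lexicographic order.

T1.a=0 T1.b=0
T1.a=0 T1.b=1
T1.a=2 T1.b=1

outcome vector order: (T1.a,T1.b)
|TSO outcomes| = 3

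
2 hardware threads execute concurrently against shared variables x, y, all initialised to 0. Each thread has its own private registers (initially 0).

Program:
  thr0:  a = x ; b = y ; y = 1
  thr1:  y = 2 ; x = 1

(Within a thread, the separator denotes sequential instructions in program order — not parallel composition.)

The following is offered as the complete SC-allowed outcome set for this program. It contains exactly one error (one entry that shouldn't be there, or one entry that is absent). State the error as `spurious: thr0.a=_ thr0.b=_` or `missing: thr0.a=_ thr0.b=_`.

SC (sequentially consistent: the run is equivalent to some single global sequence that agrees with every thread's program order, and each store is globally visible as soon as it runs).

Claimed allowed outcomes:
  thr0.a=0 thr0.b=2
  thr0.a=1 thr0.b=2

missing: thr0.a=0 thr0.b=0

outcome vector order: (thr0.a,thr0.b)
[SC] allowed = {0/0, 0/2, 1/2}
SC∖claimed = {0/0}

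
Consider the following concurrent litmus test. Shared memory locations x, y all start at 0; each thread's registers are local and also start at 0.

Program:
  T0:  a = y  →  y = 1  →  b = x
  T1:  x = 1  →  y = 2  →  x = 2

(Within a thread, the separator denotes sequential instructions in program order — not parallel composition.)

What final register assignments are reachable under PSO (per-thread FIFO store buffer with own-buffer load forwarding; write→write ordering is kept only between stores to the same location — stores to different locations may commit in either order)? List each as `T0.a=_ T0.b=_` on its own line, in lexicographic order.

T0.a=0 T0.b=0
T0.a=0 T0.b=1
T0.a=0 T0.b=2
T0.a=2 T0.b=0
T0.a=2 T0.b=1
T0.a=2 T0.b=2

outcome vector order: (T0.a,T0.b)
|PSO outcomes| = 6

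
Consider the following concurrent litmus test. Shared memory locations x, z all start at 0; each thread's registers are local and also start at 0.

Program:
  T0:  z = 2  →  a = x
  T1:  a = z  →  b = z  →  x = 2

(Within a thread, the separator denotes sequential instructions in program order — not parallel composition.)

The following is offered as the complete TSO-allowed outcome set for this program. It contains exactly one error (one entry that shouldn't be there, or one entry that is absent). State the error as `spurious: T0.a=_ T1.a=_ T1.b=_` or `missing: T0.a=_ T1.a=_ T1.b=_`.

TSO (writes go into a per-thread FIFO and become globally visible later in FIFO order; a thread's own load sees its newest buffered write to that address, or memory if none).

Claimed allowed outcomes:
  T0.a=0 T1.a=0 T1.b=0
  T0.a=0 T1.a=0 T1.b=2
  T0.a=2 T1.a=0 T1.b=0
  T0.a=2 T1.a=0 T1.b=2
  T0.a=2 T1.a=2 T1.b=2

outcome vector order: (T0.a,T1.a,T1.b)
TSO (6): 0/0/0, 0/0/2, 0/2/2, 2/0/0, 2/0/2, 2/2/2
TSO∖claimed = {0/2/2}

missing: T0.a=0 T1.a=2 T1.b=2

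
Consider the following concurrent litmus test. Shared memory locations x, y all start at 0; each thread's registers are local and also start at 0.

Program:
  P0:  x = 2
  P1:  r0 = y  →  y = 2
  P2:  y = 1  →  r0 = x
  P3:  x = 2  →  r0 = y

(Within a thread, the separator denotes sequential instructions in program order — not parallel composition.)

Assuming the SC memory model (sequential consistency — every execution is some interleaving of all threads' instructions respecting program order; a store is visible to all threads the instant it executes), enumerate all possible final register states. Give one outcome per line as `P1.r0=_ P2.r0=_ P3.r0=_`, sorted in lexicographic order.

P1.r0=0 P2.r0=0 P3.r0=1
P1.r0=0 P2.r0=0 P3.r0=2
P1.r0=0 P2.r0=2 P3.r0=0
P1.r0=0 P2.r0=2 P3.r0=1
P1.r0=0 P2.r0=2 P3.r0=2
P1.r0=1 P2.r0=0 P3.r0=1
P1.r0=1 P2.r0=0 P3.r0=2
P1.r0=1 P2.r0=2 P3.r0=0
P1.r0=1 P2.r0=2 P3.r0=1
P1.r0=1 P2.r0=2 P3.r0=2

outcome vector order: (P1.r0,P2.r0,P3.r0)
|SC outcomes| = 10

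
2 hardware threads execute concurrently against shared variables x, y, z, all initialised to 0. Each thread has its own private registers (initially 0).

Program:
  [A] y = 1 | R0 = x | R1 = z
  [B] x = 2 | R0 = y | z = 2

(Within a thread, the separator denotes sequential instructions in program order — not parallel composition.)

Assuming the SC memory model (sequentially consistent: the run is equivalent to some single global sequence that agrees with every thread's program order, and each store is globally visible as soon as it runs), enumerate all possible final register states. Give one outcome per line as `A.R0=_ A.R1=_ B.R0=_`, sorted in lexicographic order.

outcome vector order: (A.R0,A.R1,B.R0)
|SC outcomes| = 6

A.R0=0 A.R1=0 B.R0=1
A.R0=0 A.R1=2 B.R0=1
A.R0=2 A.R1=0 B.R0=0
A.R0=2 A.R1=0 B.R0=1
A.R0=2 A.R1=2 B.R0=0
A.R0=2 A.R1=2 B.R0=1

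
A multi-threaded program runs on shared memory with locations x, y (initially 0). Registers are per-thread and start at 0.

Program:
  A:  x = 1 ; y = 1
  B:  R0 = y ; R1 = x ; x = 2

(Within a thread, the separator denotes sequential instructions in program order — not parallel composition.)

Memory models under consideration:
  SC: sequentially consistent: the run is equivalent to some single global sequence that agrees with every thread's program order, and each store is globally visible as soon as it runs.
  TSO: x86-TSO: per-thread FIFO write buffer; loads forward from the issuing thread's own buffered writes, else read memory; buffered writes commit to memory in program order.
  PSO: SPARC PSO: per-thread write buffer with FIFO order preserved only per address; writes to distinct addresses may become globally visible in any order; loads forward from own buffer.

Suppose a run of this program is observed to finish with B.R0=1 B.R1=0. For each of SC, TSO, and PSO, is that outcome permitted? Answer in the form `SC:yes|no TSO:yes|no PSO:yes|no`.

SC:no TSO:no PSO:yes

outcome vector order: (B.R0,B.R1)
under SC → (0,0), (0,1), (1,1)
under TSO → (0,0), (0,1), (1,1)
under PSO → (0,0), (0,1), (1,0), (1,1)
target (1,0) ∈ {PSO}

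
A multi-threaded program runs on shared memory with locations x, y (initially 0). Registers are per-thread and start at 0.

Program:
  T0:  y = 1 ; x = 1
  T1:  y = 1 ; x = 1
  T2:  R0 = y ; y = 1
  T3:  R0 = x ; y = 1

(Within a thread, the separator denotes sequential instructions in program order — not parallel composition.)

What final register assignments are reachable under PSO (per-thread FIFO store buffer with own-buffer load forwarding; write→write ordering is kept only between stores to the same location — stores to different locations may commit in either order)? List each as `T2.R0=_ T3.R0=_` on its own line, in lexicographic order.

outcome vector order: (T2.R0,T3.R0)
|PSO outcomes| = 4

T2.R0=0 T3.R0=0
T2.R0=0 T3.R0=1
T2.R0=1 T3.R0=0
T2.R0=1 T3.R0=1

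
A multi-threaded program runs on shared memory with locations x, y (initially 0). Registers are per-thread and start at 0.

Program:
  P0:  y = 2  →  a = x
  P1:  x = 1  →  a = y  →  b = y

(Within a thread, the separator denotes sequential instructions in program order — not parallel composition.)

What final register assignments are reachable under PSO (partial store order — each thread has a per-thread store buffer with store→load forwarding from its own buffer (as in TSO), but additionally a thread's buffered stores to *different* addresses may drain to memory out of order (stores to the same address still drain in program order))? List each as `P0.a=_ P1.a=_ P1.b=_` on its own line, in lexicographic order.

outcome vector order: (P0.a,P1.a,P1.b)
|PSO outcomes| = 6

P0.a=0 P1.a=0 P1.b=0
P0.a=0 P1.a=0 P1.b=2
P0.a=0 P1.a=2 P1.b=2
P0.a=1 P1.a=0 P1.b=0
P0.a=1 P1.a=0 P1.b=2
P0.a=1 P1.a=2 P1.b=2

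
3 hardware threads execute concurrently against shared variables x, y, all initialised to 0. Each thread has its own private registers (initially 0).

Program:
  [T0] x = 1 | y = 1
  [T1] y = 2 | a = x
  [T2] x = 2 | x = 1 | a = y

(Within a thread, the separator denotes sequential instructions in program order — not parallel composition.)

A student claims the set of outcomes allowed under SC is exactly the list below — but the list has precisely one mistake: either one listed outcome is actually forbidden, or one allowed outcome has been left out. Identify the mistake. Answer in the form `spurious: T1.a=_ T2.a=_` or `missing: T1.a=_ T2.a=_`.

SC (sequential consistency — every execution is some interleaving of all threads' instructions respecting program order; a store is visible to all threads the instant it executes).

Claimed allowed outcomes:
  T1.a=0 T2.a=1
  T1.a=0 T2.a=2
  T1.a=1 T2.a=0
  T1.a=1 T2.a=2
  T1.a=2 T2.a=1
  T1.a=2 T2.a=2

missing: T1.a=1 T2.a=1

outcome vector order: (T1.a,T2.a)
SC (7): 0/1 0/2 1/0 1/1 1/2 2/1 2/2
SC∖claimed = {1/1}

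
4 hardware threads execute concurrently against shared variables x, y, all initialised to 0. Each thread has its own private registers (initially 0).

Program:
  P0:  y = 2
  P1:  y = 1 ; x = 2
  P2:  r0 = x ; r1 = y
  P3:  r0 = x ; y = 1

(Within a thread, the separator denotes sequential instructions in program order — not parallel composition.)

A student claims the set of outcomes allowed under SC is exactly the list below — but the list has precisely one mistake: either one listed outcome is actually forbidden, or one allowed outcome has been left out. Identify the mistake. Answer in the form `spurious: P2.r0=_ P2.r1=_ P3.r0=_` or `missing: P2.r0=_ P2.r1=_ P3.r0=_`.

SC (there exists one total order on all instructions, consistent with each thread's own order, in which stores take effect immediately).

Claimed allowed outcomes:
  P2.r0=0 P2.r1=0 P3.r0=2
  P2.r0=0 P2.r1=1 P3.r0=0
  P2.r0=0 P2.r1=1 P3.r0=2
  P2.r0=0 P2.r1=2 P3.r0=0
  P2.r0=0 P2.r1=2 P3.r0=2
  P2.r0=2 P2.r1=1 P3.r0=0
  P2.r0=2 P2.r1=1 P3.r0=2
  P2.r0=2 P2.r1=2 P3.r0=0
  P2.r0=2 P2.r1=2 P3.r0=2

outcome vector order: (P2.r0,P2.r1,P3.r0)
SC: 10 outcomes — {(0,0,0), (0,0,2), (0,1,0), (0,1,2), (0,2,0), (0,2,2), (2,1,0), (2,1,2), (2,2,0), (2,2,2)}
SC∖claimed = {(0,0,0)}

missing: P2.r0=0 P2.r1=0 P3.r0=0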